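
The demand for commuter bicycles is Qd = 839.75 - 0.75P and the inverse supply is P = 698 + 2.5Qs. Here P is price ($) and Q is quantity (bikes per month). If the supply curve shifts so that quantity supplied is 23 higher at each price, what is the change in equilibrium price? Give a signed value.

ΔP = -20

Solving each curve for Q: Qs = -279.2 + 0.4P.
At equilibrium Qd = Qs, so 839.75 - 0.75P = -279.2 + 0.4P; collecting terms, 1118.95 = 1.15P and P* = 973.
Substitute back: Q* = 839.75 - 0.75(973) = 110.
After the shift, supply is Qs = -256.2 + 0.4P.
Re-solving, 1.15P = 1095.95 gives P = 953 and Q = 125.
ΔP = 953 - 973 = -20.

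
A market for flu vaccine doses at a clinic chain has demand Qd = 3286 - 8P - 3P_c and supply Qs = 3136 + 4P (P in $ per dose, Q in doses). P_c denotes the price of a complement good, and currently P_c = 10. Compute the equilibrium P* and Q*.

With P_c = 10, demand is Qd = 3256 - 8P.
Set Qd = Qs: 3256 - 8P = 3136 + 4P, so 120 = 12P and P* = 10.
Substitute back: Q* = 3256 - 8(10) = 3176.

P* = 10, Q* = 3176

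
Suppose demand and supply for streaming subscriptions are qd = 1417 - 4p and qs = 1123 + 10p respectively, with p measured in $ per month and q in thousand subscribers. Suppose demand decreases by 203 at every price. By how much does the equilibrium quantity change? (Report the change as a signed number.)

Δq = -145

Set qd = qs: 1417 - 4p = 1123 + 10p, so 294 = 14p and p* = 21.
Then q* = 1417 - 4(21) = 1333.
After the shift, demand is qd = 1214 - 4p.
Re-solving, 14p = 91 gives p = 6.5 and q = 1188.
Δq = 1188 - 1333 = -145.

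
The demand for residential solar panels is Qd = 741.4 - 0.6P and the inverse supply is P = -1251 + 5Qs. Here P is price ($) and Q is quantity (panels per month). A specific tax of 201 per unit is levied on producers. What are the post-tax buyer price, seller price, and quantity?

Inverting to quantity form: Qs = 250.2 + 0.2P.
The tax drives a wedge P_b - P_s = 201. Substituting P_s = P_b - 201 into supply: Qs = 210 + 0.2P_b.
Set Qd = Qs: 741.4 - 0.6P_b = 210 + 0.2P_b, so 531.4 = 0.8P_b and P_b = 664.25.
Then P_s = 664.25 - 201 = 463.25 and Q = 741.4 - 0.6(664.25) = 342.85.

P_b = 664.25, P_s = 463.25, Q = 342.85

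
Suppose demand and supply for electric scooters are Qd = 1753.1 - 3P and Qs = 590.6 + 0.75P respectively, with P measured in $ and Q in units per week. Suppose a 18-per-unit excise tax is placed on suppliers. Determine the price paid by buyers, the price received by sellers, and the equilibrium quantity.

The tax drives a wedge P_b - P_s = 18. Substituting P_s = P_b - 18 into supply: Qs = 577.1 + 0.75P_b.
Set Qd = Qs: 1753.1 - 3P_b = 577.1 + 0.75P_b, so 1176 = 3.75P_b and P_b = 313.6.
Then P_s = 313.6 - 18 = 295.6 and Q = 1753.1 - 3(313.6) = 812.3.

P_b = 313.6, P_s = 295.6, Q = 812.3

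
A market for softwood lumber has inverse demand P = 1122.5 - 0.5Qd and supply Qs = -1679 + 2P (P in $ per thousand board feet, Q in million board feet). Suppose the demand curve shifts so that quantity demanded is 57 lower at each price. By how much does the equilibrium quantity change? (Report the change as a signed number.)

ΔQ = -28.5

Rewriting in direct form: Qd = 2245 - 2P.
Set Qd = Qs: 2245 - 2P = -1679 + 2P, so 3924 = 4P and P* = 981.
From the demand curve, Q* = 2245 - 2(981) = 283.
After the shift, demand is Qd = 2188 - 2P.
Re-solving, 4P = 3867 gives P = 966.75 and Q = 254.5.
ΔQ = 254.5 - 283 = -28.5.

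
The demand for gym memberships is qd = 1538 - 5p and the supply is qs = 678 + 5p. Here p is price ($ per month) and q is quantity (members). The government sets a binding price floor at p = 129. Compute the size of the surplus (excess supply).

At p = 129: qd = 893 and qs = 1323.
Surplus = qs - qd = 1323 - 893 = 430.

Surplus = 430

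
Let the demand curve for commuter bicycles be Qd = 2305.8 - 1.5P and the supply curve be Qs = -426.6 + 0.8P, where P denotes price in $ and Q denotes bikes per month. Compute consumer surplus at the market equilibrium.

Equating demand and supply, 2305.8 - 1.5P = -426.6 + 0.8P gives 2.3P = 2732.4, so P* = 1188.
Then Q* = 2305.8 - 1.5(1188) = 523.8.
Demand choke price (Qd = 0): P = 2305.8/1.5 = 1537.2. Consumer surplus = ½ × (1537.2 - 1188) × 523.8 = 91455.48.

Consumer surplus = 91455.48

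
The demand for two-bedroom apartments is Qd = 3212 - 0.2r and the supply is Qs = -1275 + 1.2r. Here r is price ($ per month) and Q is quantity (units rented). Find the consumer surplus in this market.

The market clears where 3212 - 0.2r = -1275 + 1.2r. Rearranging, 1.4r = 4487, hence r* = 3205.
Substitute back: Q* = 3212 - 0.2(3205) = 2571.
Demand choke price (Qd = 0): r = 3212/0.2 = 16060. Consumer surplus = ½ × (16060 - 3205) × 2571 = 16525102.5.

Consumer surplus = 16525102.5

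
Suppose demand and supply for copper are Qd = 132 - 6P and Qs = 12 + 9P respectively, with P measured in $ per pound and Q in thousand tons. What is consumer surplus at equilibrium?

Consumer surplus = 588

At equilibrium Qd = Qs, so 132 - 6P = 12 + 9P; collecting terms, 120 = 15P and P* = 8.
From the demand curve, Q* = 132 - 6(8) = 84.
Demand choke price (Qd = 0): P = 132/6 = 22. Consumer surplus = ½ × (22 - 8) × 84 = 588.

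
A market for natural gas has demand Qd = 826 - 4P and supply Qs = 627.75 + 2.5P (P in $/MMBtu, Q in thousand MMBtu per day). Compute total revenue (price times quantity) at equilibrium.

Equating demand and supply, 826 - 4P = 627.75 + 2.5P gives 6.5P = 198.25, so P* = 30.5.
Plugging P* into demand: Q* = 826 - 4(30.5) = 704.
Total revenue = P* × Q* = 30.5 × 704 = 21472.

Total revenue = 21472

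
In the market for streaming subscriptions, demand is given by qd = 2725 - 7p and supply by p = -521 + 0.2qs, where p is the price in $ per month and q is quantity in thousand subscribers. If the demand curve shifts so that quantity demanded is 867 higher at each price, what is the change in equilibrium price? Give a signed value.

Δp = 72.25

Rewriting in direct form: qs = 2605 + 5p.
Equating demand and supply, 2725 - 7p = 2605 + 5p gives 12p = 120, so p* = 10.
Substitute back: q* = 2725 - 7(10) = 2655.
After the shift, demand is qd = 3592 - 7p.
New equilibrium: 987 = 12p, so p = 82.25 and q = 3016.25.
Δp = 82.25 - 10 = 72.25.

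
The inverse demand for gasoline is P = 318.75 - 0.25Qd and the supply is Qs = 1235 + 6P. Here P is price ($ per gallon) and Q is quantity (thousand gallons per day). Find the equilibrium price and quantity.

P* = 4, Q* = 1259

In direct form, Qd = 1275 - 4P.
The market clears where 1275 - 4P = 1235 + 6P. Rearranging, 10P = 40, hence P* = 4.
From the demand curve, Q* = 1275 - 4(4) = 1259.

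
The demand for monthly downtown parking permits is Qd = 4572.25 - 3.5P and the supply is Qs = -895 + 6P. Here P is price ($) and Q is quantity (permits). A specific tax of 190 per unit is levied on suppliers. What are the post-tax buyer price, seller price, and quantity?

P_b = 695.5, P_s = 505.5, Q = 2138

With a tax of 190 on suppliers, they supply based on the net price P_s = P_b - 190, so Qs = -2035 + 6P_b.
Market clearing requires 4572.25 - 3.5P_b = -2035 + 6P_b; hence 6607.25 = 9.5P_b and P_b = 695.5.
Then P_s = 695.5 - 190 = 505.5 and Q = 4572.25 - 3.5(695.5) = 2138.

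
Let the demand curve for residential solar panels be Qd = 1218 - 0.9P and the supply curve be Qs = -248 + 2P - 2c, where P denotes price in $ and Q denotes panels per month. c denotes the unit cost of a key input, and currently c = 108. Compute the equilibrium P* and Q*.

P* = 580, Q* = 696

With c = 108, supply is Qs = -464 + 2P.
The market clears where 1218 - 0.9P = -464 + 2P. Rearranging, 2.9P = 1682, hence P* = 580.
Then Q* = 1218 - 0.9(580) = 696.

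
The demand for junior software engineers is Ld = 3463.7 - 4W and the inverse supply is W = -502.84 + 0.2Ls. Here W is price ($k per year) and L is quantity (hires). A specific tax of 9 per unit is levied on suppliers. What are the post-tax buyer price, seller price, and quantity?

W_b = 110.5, W_s = 101.5, L = 3021.7

In direct form, Ls = 2514.2 + 5W.
Suppliers keep W_s = W_b - 9 per unit, so supply in terms of the buyer price is Ls = 2469.2 + 5W_b.
Equate demand and the shifted supply: 3463.7 - 4W_b = 2469.2 + 5W_b, giving 9W_b = 994.5, so W_b = 110.5.
So W_s = 101.5 and the quantity traded is L = 3463.7 - 4(110.5) = 3021.7.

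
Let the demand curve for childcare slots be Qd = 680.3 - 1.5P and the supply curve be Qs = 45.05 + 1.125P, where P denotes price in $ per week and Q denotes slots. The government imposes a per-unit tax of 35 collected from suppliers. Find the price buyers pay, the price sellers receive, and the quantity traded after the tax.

P_b = 257, P_s = 222, Q = 294.8

With a tax of 35 on suppliers, they supply based on the net price P_s = P_b - 35, so Qs = 5.675 + 1.125P_b.
Market clearing requires 680.3 - 1.5P_b = 5.675 + 1.125P_b; hence 674.625 = 2.625P_b and P_b = 257.
Then P_s = 257 - 35 = 222 and Q = 680.3 - 1.5(257) = 294.8.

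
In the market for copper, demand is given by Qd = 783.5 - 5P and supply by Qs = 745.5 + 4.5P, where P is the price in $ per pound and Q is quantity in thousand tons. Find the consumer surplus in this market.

The market clears where 783.5 - 5P = 745.5 + 4.5P. Rearranging, 9.5P = 38, hence P* = 4.
Then Q* = 783.5 - 5(4) = 763.5.
Demand choke price (Qd = 0): P = 783.5/5 = 156.7. Consumer surplus = ½ × (156.7 - 4) × 763.5 = 58293.225.

Consumer surplus = 58293.225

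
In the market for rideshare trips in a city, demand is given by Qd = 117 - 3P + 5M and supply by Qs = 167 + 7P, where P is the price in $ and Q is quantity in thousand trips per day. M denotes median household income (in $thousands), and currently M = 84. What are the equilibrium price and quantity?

With M = 84, demand is Qd = 537 - 3P.
At equilibrium Qd = Qs, so 537 - 3P = 167 + 7P; collecting terms, 370 = 10P and P* = 37.
Substitute back: Q* = 537 - 3(37) = 426.

P* = 37, Q* = 426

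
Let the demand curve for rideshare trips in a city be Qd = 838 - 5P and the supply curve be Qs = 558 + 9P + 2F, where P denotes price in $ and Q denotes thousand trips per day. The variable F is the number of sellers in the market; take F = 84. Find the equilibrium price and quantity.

With F = 84, supply is Qs = 726 + 9P.
At equilibrium Qd = Qs, so 838 - 5P = 726 + 9P; collecting terms, 112 = 14P and P* = 8.
Then Q* = 838 - 5(8) = 798.

P* = 8, Q* = 798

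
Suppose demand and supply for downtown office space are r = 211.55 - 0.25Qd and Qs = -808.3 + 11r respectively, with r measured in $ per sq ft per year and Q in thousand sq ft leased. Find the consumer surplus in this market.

Consumer surplus = 20503.125

Rewriting in direct form: Qd = 846.2 - 4r.
Set Qd = Qs: 846.2 - 4r = -808.3 + 11r, so 1654.5 = 15r and r* = 110.3.
Substitute back: Q* = 846.2 - 4(110.3) = 405.
Demand choke price (Qd = 0): r = 846.2/4 = 211.55. Consumer surplus = ½ × (211.55 - 110.3) × 405 = 20503.125.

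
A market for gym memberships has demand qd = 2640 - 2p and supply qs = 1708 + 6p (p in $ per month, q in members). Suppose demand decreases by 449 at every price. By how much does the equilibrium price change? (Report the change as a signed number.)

Δp = -56.125

Equating demand and supply, 2640 - 2p = 1708 + 6p gives 8p = 932, so p* = 116.5.
Then q* = 2640 - 2(116.5) = 2407.
After the shift, demand is qd = 2191 - 2p.
The new intersection has 483 = 8p, i.e. p = 60.375, q = 2070.25.
Δp = 60.375 - 116.5 = -56.125.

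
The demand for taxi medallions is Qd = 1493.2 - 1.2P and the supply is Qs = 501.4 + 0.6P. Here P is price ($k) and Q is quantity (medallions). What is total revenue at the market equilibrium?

Total revenue = 458432

The market clears where 1493.2 - 1.2P = 501.4 + 0.6P. Rearranging, 1.8P = 991.8, hence P* = 551.
Substitute back: Q* = 1493.2 - 1.2(551) = 832.
Total revenue = P* × Q* = 551 × 832 = 458432.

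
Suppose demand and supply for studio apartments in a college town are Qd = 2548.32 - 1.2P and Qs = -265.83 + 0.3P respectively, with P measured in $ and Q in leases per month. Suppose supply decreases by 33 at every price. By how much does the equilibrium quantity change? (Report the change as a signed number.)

Equating demand and supply, 2548.32 - 1.2P = -265.83 + 0.3P gives 1.5P = 2814.15, so P* = 1876.1.
Substitute back: Q* = 2548.32 - 1.2(1876.1) = 297.
After the shift, supply is Qs = -298.83 + 0.3P.
The new intersection has 2847.15 = 1.5P, i.e. P = 1898.1, Q = 270.6.
ΔQ = 270.6 - 297 = -26.4.

ΔQ = -26.4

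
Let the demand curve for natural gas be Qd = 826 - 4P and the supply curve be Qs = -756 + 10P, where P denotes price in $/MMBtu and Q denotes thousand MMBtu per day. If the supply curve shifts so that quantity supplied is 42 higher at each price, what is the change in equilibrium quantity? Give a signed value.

The market clears where 826 - 4P = -756 + 10P. Rearranging, 14P = 1582, hence P* = 113.
Plugging P* into demand: Q* = 826 - 4(113) = 374.
After the shift, supply is Qs = -714 + 10P.
New equilibrium: 1540 = 14P, so P = 110 and Q = 386.
ΔQ = 386 - 374 = 12.

ΔQ = 12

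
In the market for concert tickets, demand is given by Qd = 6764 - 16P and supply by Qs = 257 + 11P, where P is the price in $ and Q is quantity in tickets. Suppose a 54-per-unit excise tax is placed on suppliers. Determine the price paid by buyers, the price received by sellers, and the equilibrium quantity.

P_b = 263, P_s = 209, Q = 2556

Suppliers keep P_s = P_b - 54 per unit, so supply in terms of the buyer price is Qs = -337 + 11P_b.
Market clearing requires 6764 - 16P_b = -337 + 11P_b; hence 7101 = 27P_b and P_b = 263.
So P_s = 209 and the quantity traded is Q = 6764 - 16(263) = 2556.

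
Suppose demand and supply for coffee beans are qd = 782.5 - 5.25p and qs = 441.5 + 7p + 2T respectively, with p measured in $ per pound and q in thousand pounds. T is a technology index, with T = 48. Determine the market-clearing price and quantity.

p* = 20, q* = 677.5

With T = 48, supply is qs = 537.5 + 7p.
Equating demand and supply, 782.5 - 5.25p = 537.5 + 7p gives 12.25p = 245, so p* = 20.
Plugging p* into demand: q* = 782.5 - 5.25(20) = 677.5.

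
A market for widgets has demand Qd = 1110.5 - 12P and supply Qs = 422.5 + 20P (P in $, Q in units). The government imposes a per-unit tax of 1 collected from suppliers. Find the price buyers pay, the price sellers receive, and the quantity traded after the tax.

Suppliers keep P_s = P_b - 1 per unit, so supply in terms of the buyer price is Qs = 402.5 + 20P_b.
Equate demand and the shifted supply: 1110.5 - 12P_b = 402.5 + 20P_b, giving 32P_b = 708, so P_b = 22.125.
Then P_s = 22.125 - 1 = 21.125 and Q = 1110.5 - 12(22.125) = 845.

P_b = 22.125, P_s = 21.125, Q = 845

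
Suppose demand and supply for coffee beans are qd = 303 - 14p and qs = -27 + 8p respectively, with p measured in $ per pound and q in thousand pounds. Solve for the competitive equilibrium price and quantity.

At equilibrium qd = qs, so 303 - 14p = -27 + 8p; collecting terms, 330 = 22p and p* = 15.
From the demand curve, q* = 303 - 14(15) = 93.

p* = 15, q* = 93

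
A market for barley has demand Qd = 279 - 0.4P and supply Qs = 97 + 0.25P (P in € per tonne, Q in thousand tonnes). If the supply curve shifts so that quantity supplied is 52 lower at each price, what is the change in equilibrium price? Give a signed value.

Equating demand and supply, 279 - 0.4P = 97 + 0.25P gives 0.65P = 182, so P* = 280.
Plugging P* into demand: Q* = 279 - 0.4(280) = 167.
After the shift, supply is Qs = 45 + 0.25P.
The new intersection has 234 = 0.65P, i.e. P = 360, Q = 135.
ΔP = 360 - 280 = 80.

ΔP = 80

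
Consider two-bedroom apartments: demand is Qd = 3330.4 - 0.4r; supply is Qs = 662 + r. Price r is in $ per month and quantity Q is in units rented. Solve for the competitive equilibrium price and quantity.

r* = 1906, Q* = 2568

The market clears where 3330.4 - 0.4r = 662 + r. Rearranging, 1.4r = 2668.4, hence r* = 1906.
Plugging r* into demand: Q* = 3330.4 - 0.4(1906) = 2568.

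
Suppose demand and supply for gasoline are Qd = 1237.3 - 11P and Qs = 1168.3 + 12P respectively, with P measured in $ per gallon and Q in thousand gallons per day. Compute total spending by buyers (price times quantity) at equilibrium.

Total spending by buyers = 3612.9

Set Qd = Qs: 1237.3 - 11P = 1168.3 + 12P, so 69 = 23P and P* = 3.
From the demand curve, Q* = 1237.3 - 11(3) = 1204.3.
Total spending by buyers = P* × Q* = 3 × 1204.3 = 3612.9.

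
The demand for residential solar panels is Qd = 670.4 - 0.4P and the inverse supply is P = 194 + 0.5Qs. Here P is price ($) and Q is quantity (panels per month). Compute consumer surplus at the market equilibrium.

Consumer surplus = 305045

Solving each curve for Q: Qs = -388 + 2P.
Set Qd = Qs: 670.4 - 0.4P = -388 + 2P, so 1058.4 = 2.4P and P* = 441.
Then Q* = 670.4 - 0.4(441) = 494.
Demand choke price (Qd = 0): P = 670.4/0.4 = 1676. Consumer surplus = ½ × (1676 - 441) × 494 = 305045.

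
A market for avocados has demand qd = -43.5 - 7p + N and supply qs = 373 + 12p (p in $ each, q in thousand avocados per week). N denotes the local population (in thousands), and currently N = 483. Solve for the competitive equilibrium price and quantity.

With N = 483, demand is qd = 439.5 - 7p.
The market clears where 439.5 - 7p = 373 + 12p. Rearranging, 19p = 66.5, hence p* = 3.5.
Plugging p* into demand: q* = 439.5 - 7(3.5) = 415.

p* = 3.5, q* = 415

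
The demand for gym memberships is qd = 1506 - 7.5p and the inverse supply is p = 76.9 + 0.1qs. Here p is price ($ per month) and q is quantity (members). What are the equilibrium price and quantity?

In direct form, qs = -769 + 10p.
The market clears where 1506 - 7.5p = -769 + 10p. Rearranging, 17.5p = 2275, hence p* = 130.
Then q* = 1506 - 7.5(130) = 531.

p* = 130, q* = 531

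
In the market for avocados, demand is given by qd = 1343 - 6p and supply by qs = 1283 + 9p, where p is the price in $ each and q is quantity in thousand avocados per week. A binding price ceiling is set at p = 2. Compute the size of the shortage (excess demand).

Shortage = 30

With p fixed at 2, quantity demanded is 1331 and quantity supplied is 1301.
Shortage = qd - qs = 1331 - 1301 = 30.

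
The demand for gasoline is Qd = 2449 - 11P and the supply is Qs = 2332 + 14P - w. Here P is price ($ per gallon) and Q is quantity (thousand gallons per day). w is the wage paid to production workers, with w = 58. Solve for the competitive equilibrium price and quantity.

P* = 7, Q* = 2372

With w = 58, supply is Qs = 2274 + 14P.
Equating demand and supply, 2449 - 11P = 2274 + 14P gives 25P = 175, so P* = 7.
Plugging P* into demand: Q* = 2449 - 11(7) = 2372.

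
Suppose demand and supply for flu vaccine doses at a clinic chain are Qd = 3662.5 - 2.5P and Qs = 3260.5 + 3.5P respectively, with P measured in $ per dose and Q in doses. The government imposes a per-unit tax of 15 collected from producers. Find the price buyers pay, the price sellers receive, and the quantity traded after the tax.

P_b = 75.75, P_s = 60.75, Q = 3473.125

The tax drives a wedge P_b - P_s = 15. Substituting P_s = P_b - 15 into supply: Qs = 3208 + 3.5P_b.
Set Qd = Qs: 3662.5 - 2.5P_b = 3208 + 3.5P_b, so 454.5 = 6P_b and P_b = 75.75.
Then P_s = 75.75 - 15 = 60.75 and Q = 3662.5 - 2.5(75.75) = 3473.125.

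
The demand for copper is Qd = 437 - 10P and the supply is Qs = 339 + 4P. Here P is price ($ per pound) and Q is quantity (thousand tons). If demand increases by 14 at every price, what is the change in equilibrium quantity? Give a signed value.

The market clears where 437 - 10P = 339 + 4P. Rearranging, 14P = 98, hence P* = 7.
From the demand curve, Q* = 437 - 10(7) = 367.
After the shift, demand is Qd = 451 - 10P.
The new intersection has 112 = 14P, i.e. P = 8, Q = 371.
ΔQ = 371 - 367 = 4.

ΔQ = 4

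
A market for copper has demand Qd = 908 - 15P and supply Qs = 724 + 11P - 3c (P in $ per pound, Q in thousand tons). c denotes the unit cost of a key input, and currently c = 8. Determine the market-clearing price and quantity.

P* = 8, Q* = 788

With c = 8, supply is Qs = 700 + 11P.
The market clears where 908 - 15P = 700 + 11P. Rearranging, 26P = 208, hence P* = 8.
Substitute back: Q* = 908 - 15(8) = 788.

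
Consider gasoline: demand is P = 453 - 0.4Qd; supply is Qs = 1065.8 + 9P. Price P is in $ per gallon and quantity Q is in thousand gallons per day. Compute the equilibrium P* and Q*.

Rewriting in direct form: Qd = 1132.5 - 2.5P.
Set Qd = Qs: 1132.5 - 2.5P = 1065.8 + 9P, so 66.7 = 11.5P and P* = 5.8.
Then Q* = 1132.5 - 2.5(5.8) = 1118.

P* = 5.8, Q* = 1118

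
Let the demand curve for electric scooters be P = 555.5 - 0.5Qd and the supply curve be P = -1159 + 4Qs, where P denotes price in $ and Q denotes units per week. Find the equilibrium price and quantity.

P* = 365, Q* = 381

Solving each curve for Q: Qd = 1111 - 2P and Qs = 289.75 + 0.25P.
Set Qd = Qs: 1111 - 2P = 289.75 + 0.25P, so 821.25 = 2.25P and P* = 365.
Substitute back: Q* = 1111 - 2(365) = 381.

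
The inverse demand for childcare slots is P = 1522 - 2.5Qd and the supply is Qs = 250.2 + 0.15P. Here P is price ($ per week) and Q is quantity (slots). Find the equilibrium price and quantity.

P* = 652, Q* = 348

Rewriting in direct form: Qd = 608.8 - 0.4P.
Set Qd = Qs: 608.8 - 0.4P = 250.2 + 0.15P, so 358.6 = 0.55P and P* = 652.
Then Q* = 608.8 - 0.4(652) = 348.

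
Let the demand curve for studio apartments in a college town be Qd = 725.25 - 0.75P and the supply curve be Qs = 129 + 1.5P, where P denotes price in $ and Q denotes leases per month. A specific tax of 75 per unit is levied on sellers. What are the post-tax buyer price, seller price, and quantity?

P_b = 315, P_s = 240, Q = 489

With a tax of 75 on sellers, they supply based on the net price P_s = P_b - 75, so Qs = 16.5 + 1.5P_b.
Equate demand and the shifted supply: 725.25 - 0.75P_b = 16.5 + 1.5P_b, giving 2.25P_b = 708.75, so P_b = 315.
So P_s = 240 and the quantity traded is Q = 725.25 - 0.75(315) = 489.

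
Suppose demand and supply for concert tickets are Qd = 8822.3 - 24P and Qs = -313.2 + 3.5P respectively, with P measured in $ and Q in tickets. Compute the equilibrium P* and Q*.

P* = 332.2, Q* = 849.5

The market clears where 8822.3 - 24P = -313.2 + 3.5P. Rearranging, 27.5P = 9135.5, hence P* = 332.2.
Substitute back: Q* = 8822.3 - 24(332.2) = 849.5.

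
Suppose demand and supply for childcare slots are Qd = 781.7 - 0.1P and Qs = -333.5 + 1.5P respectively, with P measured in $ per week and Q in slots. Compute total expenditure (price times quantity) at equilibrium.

At equilibrium Qd = Qs, so 781.7 - 0.1P = -333.5 + 1.5P; collecting terms, 1115.2 = 1.6P and P* = 697.
Plugging P* into demand: Q* = 781.7 - 0.1(697) = 712.
Total expenditure = P* × Q* = 697 × 712 = 496264.

Total expenditure = 496264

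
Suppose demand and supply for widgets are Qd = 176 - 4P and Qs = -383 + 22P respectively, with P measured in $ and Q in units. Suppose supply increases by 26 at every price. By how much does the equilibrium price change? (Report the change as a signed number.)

ΔP = -1

The market clears where 176 - 4P = -383 + 22P. Rearranging, 26P = 559, hence P* = 21.5.
Then Q* = 176 - 4(21.5) = 90.
After the shift, supply is Qs = -357 + 22P.
New equilibrium: 533 = 26P, so P = 20.5 and Q = 94.
ΔP = 20.5 - 21.5 = -1.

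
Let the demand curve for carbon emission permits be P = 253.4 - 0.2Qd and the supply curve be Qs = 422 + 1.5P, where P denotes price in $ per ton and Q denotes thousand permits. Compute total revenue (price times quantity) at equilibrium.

Inverting to quantity form: Qd = 1267 - 5P.
Set Qd = Qs: 1267 - 5P = 422 + 1.5P, so 845 = 6.5P and P* = 130.
Plugging P* into demand: Q* = 1267 - 5(130) = 617.
Total revenue = P* × Q* = 130 × 617 = 80210.

Total revenue = 80210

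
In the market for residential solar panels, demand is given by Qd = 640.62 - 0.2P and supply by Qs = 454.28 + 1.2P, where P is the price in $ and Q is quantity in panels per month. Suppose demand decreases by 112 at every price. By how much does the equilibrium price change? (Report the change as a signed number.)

ΔP = -80

The market clears where 640.62 - 0.2P = 454.28 + 1.2P. Rearranging, 1.4P = 186.34, hence P* = 133.1.
Substitute back: Q* = 640.62 - 0.2(133.1) = 614.
After the shift, demand is Qd = 528.62 - 0.2P.
New equilibrium: 74.34 = 1.4P, so P = 53.1 and Q = 518.
ΔP = 53.1 - 133.1 = -80.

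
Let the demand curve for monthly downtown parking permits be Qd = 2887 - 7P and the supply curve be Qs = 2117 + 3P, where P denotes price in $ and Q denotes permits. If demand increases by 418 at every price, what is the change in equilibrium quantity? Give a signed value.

ΔQ = 125.4

Equating demand and supply, 2887 - 7P = 2117 + 3P gives 10P = 770, so P* = 77.
Plugging P* into demand: Q* = 2887 - 7(77) = 2348.
After the shift, demand is Qd = 3305 - 7P.
The new intersection has 1188 = 10P, i.e. P = 118.8, Q = 2473.4.
ΔQ = 2473.4 - 2348 = 125.4.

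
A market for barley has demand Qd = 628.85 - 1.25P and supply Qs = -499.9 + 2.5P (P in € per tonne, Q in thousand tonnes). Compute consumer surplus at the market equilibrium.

Consumer surplus = 25522.704

The market clears where 628.85 - 1.25P = -499.9 + 2.5P. Rearranging, 3.75P = 1128.75, hence P* = 301.
From the demand curve, Q* = 628.85 - 1.25(301) = 252.6.
Demand choke price (Qd = 0): P = 628.85/1.25 = 503.08. Consumer surplus = ½ × (503.08 - 301) × 252.6 = 25522.704.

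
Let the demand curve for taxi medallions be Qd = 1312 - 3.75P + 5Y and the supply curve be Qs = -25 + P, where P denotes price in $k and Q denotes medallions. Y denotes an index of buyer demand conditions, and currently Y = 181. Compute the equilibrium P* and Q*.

P* = 472, Q* = 447

With Y = 181, demand is Qd = 2217 - 3.75P.
The market clears where 2217 - 3.75P = -25 + P. Rearranging, 4.75P = 2242, hence P* = 472.
Substitute back: Q* = 2217 - 3.75(472) = 447.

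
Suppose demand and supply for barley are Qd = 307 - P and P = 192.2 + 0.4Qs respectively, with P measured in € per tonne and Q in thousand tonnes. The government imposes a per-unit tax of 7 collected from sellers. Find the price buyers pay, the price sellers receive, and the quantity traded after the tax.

P_b = 230, P_s = 223, Q = 77

In direct form, Qs = -480.5 + 2.5P.
With a tax of 7 on sellers, they supply based on the net price P_s = P_b - 7, so Qs = -498 + 2.5P_b.
Equate demand and the shifted supply: 307 - P_b = -498 + 2.5P_b, giving 3.5P_b = 805, so P_b = 230.
So P_s = 223 and the quantity traded is Q = 307 - 230 = 77.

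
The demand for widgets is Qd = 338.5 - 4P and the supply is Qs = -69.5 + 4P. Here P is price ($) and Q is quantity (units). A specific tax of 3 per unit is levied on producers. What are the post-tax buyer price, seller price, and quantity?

P_b = 52.5, P_s = 49.5, Q = 128.5

With a tax of 3 on producers, they supply based on the net price P_s = P_b - 3, so Qs = -81.5 + 4P_b.
Market clearing requires 338.5 - 4P_b = -81.5 + 4P_b; hence 420 = 8P_b and P_b = 52.5.
So P_s = 49.5 and the quantity traded is Q = 338.5 - 4(52.5) = 128.5.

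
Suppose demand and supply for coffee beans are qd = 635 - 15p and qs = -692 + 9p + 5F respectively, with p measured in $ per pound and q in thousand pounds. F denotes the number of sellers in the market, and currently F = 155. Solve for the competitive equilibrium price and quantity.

With F = 155, supply is qs = 83 + 9p.
The market clears where 635 - 15p = 83 + 9p. Rearranging, 24p = 552, hence p* = 23.
Plugging p* into demand: q* = 635 - 15(23) = 290.

p* = 23, q* = 290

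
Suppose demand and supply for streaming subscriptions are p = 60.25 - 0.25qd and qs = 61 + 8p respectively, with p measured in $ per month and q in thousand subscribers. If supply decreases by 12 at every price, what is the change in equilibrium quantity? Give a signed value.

In direct form, qd = 241 - 4p.
Set qd = qs: 241 - 4p = 61 + 8p, so 180 = 12p and p* = 15.
Substitute back: q* = 241 - 4(15) = 181.
After the shift, supply is qs = 49 + 8p.
Re-solving, 12p = 192 gives p = 16 and q = 177.
Δq = 177 - 181 = -4.

Δq = -4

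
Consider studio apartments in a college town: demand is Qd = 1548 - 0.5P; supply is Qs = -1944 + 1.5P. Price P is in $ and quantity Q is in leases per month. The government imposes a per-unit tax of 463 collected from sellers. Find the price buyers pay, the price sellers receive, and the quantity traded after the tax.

Sellers keep P_s = P_b - 463 per unit, so supply in terms of the buyer price is Qs = -2638.5 + 1.5P_b.
Equate demand and the shifted supply: 1548 - 0.5P_b = -2638.5 + 1.5P_b, giving 2P_b = 4186.5, so P_b = 2093.25.
Then P_s = 2093.25 - 463 = 1630.25 and Q = 1548 - 0.5(2093.25) = 501.375.

P_b = 2093.25, P_s = 1630.25, Q = 501.375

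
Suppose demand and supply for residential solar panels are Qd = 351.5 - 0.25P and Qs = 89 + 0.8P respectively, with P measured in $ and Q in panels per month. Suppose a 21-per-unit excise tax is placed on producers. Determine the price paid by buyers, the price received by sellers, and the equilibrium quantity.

P_b = 266, P_s = 245, Q = 285

Producers keep P_s = P_b - 21 per unit, so supply in terms of the buyer price is Qs = 72.2 + 0.8P_b.
Market clearing requires 351.5 - 0.25P_b = 72.2 + 0.8P_b; hence 279.3 = 1.05P_b and P_b = 266.
Then P_s = 266 - 21 = 245 and Q = 351.5 - 0.25(266) = 285.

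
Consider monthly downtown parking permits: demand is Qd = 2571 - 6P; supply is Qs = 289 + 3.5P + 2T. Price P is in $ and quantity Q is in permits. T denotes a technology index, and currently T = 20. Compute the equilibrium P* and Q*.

P* = 236, Q* = 1155

With T = 20, supply is Qs = 329 + 3.5P.
Set Qd = Qs: 2571 - 6P = 329 + 3.5P, so 2242 = 9.5P and P* = 236.
From the demand curve, Q* = 2571 - 6(236) = 1155.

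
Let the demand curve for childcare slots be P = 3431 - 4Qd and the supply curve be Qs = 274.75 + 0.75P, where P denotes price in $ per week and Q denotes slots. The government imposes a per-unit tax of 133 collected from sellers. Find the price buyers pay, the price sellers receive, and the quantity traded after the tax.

Rewriting in direct form: Qd = 857.75 - 0.25P.
The tax drives a wedge P_b - P_s = 133. Substituting P_s = P_b - 133 into supply: Qs = 175 + 0.75P_b.
Set Qd = Qs: 857.75 - 0.25P_b = 175 + 0.75P_b, so 682.75 = P_b and P_b = 682.75.
So P_s = 549.75 and the quantity traded is Q = 857.75 - 0.25(682.75) = 687.0625.

P_b = 682.75, P_s = 549.75, Q = 687.0625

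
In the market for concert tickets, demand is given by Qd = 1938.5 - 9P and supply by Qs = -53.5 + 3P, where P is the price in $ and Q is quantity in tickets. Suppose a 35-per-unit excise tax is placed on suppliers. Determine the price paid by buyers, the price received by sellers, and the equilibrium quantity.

P_b = 174.75, P_s = 139.75, Q = 365.75

Suppliers keep P_s = P_b - 35 per unit, so supply in terms of the buyer price is Qs = -158.5 + 3P_b.
Market clearing requires 1938.5 - 9P_b = -158.5 + 3P_b; hence 2097 = 12P_b and P_b = 174.75.
Then P_s = 174.75 - 35 = 139.75 and Q = 1938.5 - 9(174.75) = 365.75.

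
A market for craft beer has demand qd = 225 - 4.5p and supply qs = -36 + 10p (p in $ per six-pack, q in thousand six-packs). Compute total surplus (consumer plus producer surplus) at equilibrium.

Total surplus = 3340.8

At equilibrium qd = qs, so 225 - 4.5p = -36 + 10p; collecting terms, 261 = 14.5p and p* = 18.
Substitute back: q* = 225 - 4.5(18) = 144.
Demand choke price = 50; supply choke price = 3.6. CS = ½(50 - 18)(144) = 2304; PS = ½(18 - 3.6)(144) = 1036.8. Total surplus = 3340.8.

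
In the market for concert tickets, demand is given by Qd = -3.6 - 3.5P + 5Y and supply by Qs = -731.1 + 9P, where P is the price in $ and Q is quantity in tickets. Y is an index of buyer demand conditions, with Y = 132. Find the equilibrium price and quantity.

With Y = 132, demand is Qd = 656.4 - 3.5P.
At equilibrium Qd = Qs, so 656.4 - 3.5P = -731.1 + 9P; collecting terms, 1387.5 = 12.5P and P* = 111.
Then Q* = 656.4 - 3.5(111) = 267.9.

P* = 111, Q* = 267.9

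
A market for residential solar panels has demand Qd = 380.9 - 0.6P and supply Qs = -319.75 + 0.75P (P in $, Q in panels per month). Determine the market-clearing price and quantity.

At equilibrium Qd = Qs, so 380.9 - 0.6P = -319.75 + 0.75P; collecting terms, 700.65 = 1.35P and P* = 519.
Then Q* = 380.9 - 0.6(519) = 69.5.

P* = 519, Q* = 69.5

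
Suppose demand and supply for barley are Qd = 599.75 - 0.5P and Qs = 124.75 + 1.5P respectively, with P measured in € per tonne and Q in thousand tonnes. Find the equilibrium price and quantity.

Set Qd = Qs: 599.75 - 0.5P = 124.75 + 1.5P, so 475 = 2P and P* = 237.5.
Substitute back: Q* = 599.75 - 0.5(237.5) = 481.

P* = 237.5, Q* = 481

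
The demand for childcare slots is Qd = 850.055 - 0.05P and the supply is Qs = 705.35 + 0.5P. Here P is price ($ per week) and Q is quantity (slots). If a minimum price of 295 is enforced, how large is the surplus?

With P fixed at 295, quantity demanded is 835.305 and quantity supplied is 852.85.
Surplus = Qs - Qd = 852.85 - 835.305 = 17.545.

Surplus = 17.545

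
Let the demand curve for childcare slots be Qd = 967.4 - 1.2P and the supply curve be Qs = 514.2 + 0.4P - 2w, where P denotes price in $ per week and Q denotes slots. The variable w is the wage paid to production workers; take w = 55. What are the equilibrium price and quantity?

P* = 352, Q* = 545

With w = 55, supply is Qs = 404.2 + 0.4P.
The market clears where 967.4 - 1.2P = 404.2 + 0.4P. Rearranging, 1.6P = 563.2, hence P* = 352.
Plugging P* into demand: Q* = 967.4 - 1.2(352) = 545.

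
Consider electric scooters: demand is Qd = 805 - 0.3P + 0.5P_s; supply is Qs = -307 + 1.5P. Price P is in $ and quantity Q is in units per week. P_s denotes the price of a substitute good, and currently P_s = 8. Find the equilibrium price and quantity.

P* = 620, Q* = 623

With P_s = 8, demand is Qd = 809 - 0.3P.
Set Qd = Qs: 809 - 0.3P = -307 + 1.5P, so 1116 = 1.8P and P* = 620.
Substitute back: Q* = 809 - 0.3(620) = 623.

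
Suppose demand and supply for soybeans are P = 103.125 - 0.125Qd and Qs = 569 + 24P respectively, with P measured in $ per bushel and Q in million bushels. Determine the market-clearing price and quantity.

P* = 8, Q* = 761

Inverting to quantity form: Qd = 825 - 8P.
At equilibrium Qd = Qs, so 825 - 8P = 569 + 24P; collecting terms, 256 = 32P and P* = 8.
Plugging P* into demand: Q* = 825 - 8(8) = 761.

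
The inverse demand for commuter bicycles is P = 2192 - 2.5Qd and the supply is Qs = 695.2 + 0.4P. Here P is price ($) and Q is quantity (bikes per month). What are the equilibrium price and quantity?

Solving each curve for Q: Qd = 876.8 - 0.4P.
The market clears where 876.8 - 0.4P = 695.2 + 0.4P. Rearranging, 0.8P = 181.6, hence P* = 227.
Plugging P* into demand: Q* = 876.8 - 0.4(227) = 786.

P* = 227, Q* = 786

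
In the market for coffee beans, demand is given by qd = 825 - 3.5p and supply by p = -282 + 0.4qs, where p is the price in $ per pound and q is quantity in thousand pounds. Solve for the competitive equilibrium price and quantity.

Rewriting in direct form: qs = 705 + 2.5p.
At equilibrium qd = qs, so 825 - 3.5p = 705 + 2.5p; collecting terms, 120 = 6p and p* = 20.
Plugging p* into demand: q* = 825 - 3.5(20) = 755.

p* = 20, q* = 755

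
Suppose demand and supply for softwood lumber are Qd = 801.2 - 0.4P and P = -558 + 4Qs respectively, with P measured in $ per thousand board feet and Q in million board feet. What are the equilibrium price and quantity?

Solving each curve for Q: Qs = 139.5 + 0.25P.
Set Qd = Qs: 801.2 - 0.4P = 139.5 + 0.25P, so 661.7 = 0.65P and P* = 1018.
Substitute back: Q* = 801.2 - 0.4(1018) = 394.

P* = 1018, Q* = 394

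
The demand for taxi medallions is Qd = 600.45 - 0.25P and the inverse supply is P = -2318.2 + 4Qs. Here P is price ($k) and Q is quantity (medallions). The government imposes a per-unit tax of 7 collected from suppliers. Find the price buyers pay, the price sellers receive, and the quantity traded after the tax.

P_b = 45.3, P_s = 38.3, Q = 589.125

Rewriting in direct form: Qs = 579.55 + 0.25P.
With a tax of 7 on suppliers, they supply based on the net price P_s = P_b - 7, so Qs = 577.8 + 0.25P_b.
Market clearing requires 600.45 - 0.25P_b = 577.8 + 0.25P_b; hence 22.65 = 0.5P_b and P_b = 45.3.
So P_s = 38.3 and the quantity traded is Q = 600.45 - 0.25(45.3) = 589.125.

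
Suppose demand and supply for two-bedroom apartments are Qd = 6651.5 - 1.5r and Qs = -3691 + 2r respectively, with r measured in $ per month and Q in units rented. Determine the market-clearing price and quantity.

At equilibrium Qd = Qs, so 6651.5 - 1.5r = -3691 + 2r; collecting terms, 10342.5 = 3.5r and r* = 2955.
Then Q* = 6651.5 - 1.5(2955) = 2219.

r* = 2955, Q* = 2219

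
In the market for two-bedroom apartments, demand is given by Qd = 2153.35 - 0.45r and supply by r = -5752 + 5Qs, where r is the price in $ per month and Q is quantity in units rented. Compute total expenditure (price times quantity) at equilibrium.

Total expenditure = 2251237

Solving each curve for Q: Qs = 1150.4 + 0.2r.
Equating demand and supply, 2153.35 - 0.45r = 1150.4 + 0.2r gives 0.65r = 1002.95, so r* = 1543.
Substitute back: Q* = 2153.35 - 0.45(1543) = 1459.
Total expenditure = r* × Q* = 1543 × 1459 = 2251237.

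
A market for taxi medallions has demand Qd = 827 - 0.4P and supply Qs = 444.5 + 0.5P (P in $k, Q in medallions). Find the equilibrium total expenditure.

The market clears where 827 - 0.4P = 444.5 + 0.5P. Rearranging, 0.9P = 382.5, hence P* = 425.
Substitute back: Q* = 827 - 0.4(425) = 657.
Total expenditure = P* × Q* = 425 × 657 = 279225.

Total expenditure = 279225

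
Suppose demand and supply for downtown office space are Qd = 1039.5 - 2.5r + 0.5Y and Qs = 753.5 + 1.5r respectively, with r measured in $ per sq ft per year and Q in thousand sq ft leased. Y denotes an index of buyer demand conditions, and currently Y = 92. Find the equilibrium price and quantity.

With Y = 92, demand is Qd = 1085.5 - 2.5r.
Set Qd = Qs: 1085.5 - 2.5r = 753.5 + 1.5r, so 332 = 4r and r* = 83.
Then Q* = 1085.5 - 2.5(83) = 878.

r* = 83, Q* = 878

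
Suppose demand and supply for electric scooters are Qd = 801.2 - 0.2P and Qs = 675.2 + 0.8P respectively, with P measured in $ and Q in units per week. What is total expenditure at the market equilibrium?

The market clears where 801.2 - 0.2P = 675.2 + 0.8P. Rearranging, P = 126, hence P* = 126.
From the demand curve, Q* = 801.2 - 0.2(126) = 776.
Total expenditure = P* × Q* = 126 × 776 = 97776.

Total expenditure = 97776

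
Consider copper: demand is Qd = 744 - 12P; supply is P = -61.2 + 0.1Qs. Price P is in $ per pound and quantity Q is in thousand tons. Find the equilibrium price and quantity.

Rewriting in direct form: Qs = 612 + 10P.
The market clears where 744 - 12P = 612 + 10P. Rearranging, 22P = 132, hence P* = 6.
Plugging P* into demand: Q* = 744 - 12(6) = 672.

P* = 6, Q* = 672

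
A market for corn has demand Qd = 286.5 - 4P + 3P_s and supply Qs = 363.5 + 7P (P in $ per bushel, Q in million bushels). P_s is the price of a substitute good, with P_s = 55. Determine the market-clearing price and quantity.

With P_s = 55, demand is Qd = 451.5 - 4P.
Set Qd = Qs: 451.5 - 4P = 363.5 + 7P, so 88 = 11P and P* = 8.
Substitute back: Q* = 451.5 - 4(8) = 419.5.

P* = 8, Q* = 419.5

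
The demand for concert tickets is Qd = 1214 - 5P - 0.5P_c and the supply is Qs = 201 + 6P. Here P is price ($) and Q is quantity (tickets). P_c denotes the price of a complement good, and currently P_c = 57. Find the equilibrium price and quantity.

P* = 89.5, Q* = 738

With P_c = 57, demand is Qd = 1185.5 - 5P.
At equilibrium Qd = Qs, so 1185.5 - 5P = 201 + 6P; collecting terms, 984.5 = 11P and P* = 89.5.
Substitute back: Q* = 1185.5 - 5(89.5) = 738.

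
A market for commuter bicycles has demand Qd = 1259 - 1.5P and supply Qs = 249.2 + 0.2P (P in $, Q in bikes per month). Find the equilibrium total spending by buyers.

Total spending by buyers = 218592

Equating demand and supply, 1259 - 1.5P = 249.2 + 0.2P gives 1.7P = 1009.8, so P* = 594.
Then Q* = 1259 - 1.5(594) = 368.
Total spending by buyers = P* × Q* = 594 × 368 = 218592.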